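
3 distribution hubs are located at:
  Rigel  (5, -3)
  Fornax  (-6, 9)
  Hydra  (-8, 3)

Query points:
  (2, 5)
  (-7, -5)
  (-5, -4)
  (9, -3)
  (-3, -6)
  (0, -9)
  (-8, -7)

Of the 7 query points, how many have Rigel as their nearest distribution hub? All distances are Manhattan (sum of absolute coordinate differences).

(2, 5) — d to each: Rigel:11, Fornax:12, Hydra:12 → nearest is Rigel
(-7, -5) — d to each: Rigel:14, Fornax:15, Hydra:9 → nearest is Hydra
(-5, -4) — d to each: Rigel:11, Fornax:14, Hydra:10 → nearest is Hydra
(9, -3) — d to each: Rigel:4, Fornax:27, Hydra:23 → nearest is Rigel
(-3, -6) — d to each: Rigel:11, Fornax:18, Hydra:14 → nearest is Rigel
(0, -9) — d to each: Rigel:11, Fornax:24, Hydra:20 → nearest is Rigel
(-8, -7) — d to each: Rigel:17, Fornax:18, Hydra:10 → nearest is Hydra
4 of the 7 points have Rigel as nearest.

4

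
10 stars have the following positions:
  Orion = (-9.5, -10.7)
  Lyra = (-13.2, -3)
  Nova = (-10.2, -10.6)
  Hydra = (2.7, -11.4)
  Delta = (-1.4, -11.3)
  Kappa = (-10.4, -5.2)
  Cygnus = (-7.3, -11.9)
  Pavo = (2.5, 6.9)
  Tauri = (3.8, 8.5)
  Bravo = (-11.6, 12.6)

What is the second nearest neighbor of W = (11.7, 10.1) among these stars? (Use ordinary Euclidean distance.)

Compare squared distances (the ordering matches that of the actual distances):
d²(W, Orion) = (11.7−(-9.5))² + (10.1−(-10.7))² = 449.44 + 432.64 = 882.08
d²(W, Lyra) = (11.7−(-13.2))² + (10.1−(-3))² = 620.01 + 171.61 = 791.62
d²(W, Nova) = (11.7−(-10.2))² + (10.1−(-10.6))² = 479.61 + 428.49 = 908.1
d²(W, Hydra) = (11.7−2.7)² + (10.1−(-11.4))² = 81 + 462.25 = 543.25
d²(W, Delta) = (11.7−(-1.4))² + (10.1−(-11.3))² = 171.61 + 457.96 = 629.57
d²(W, Kappa) = (11.7−(-10.4))² + (10.1−(-5.2))² = 488.41 + 234.09 = 722.5
d²(W, Cygnus) = (11.7−(-7.3))² + (10.1−(-11.9))² = 361 + 484 = 845
d²(W, Pavo) = (11.7−2.5)² + (10.1−6.9)² = 84.64 + 10.24 = 94.88
d²(W, Tauri) = (11.7−3.8)² + (10.1−8.5)² = 62.41 + 2.56 = 64.97
d²(W, Bravo) = (11.7−(-11.6))² + (10.1−12.6)² = 542.89 + 6.25 = 549.14
Sorted ascending: Tauri, Pavo, Hydra, … — the second-nearest is Pavo.

Pavo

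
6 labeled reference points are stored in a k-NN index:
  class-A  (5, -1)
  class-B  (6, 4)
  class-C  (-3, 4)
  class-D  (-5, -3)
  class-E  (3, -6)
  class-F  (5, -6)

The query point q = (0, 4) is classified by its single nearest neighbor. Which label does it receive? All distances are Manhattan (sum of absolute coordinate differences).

d(q, class-A) = 5 + 5 = 10
d(q, class-B) = 6 + 0 = 6
d(q, class-C) = 3 + 0 = 3
d(q, class-D) = 5 + 7 = 12
d(q, class-E) = 3 + 10 = 13
d(q, class-F) = 5 + 10 = 15
The smallest is to class-C, so q lies in the Voronoi region of class-C.

class-C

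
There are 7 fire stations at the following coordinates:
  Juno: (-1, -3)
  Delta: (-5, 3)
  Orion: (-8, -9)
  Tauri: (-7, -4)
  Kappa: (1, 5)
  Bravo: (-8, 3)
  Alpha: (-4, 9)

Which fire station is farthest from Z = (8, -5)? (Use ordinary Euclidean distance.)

Alpha

Since √ is increasing, it suffices to compare squared distances:
d²(Z, Juno) = (8−(-1))² + (-5−(-3))² = 81 + 4 = 85
d²(Z, Delta) = (8−(-5))² + (-5−3)² = 169 + 64 = 233
d²(Z, Orion) = (8−(-8))² + (-5−(-9))² = 256 + 16 = 272
d²(Z, Tauri) = (8−(-7))² + (-5−(-4))² = 225 + 1 = 226
d²(Z, Kappa) = (8−1)² + (-5−5)² = 49 + 100 = 149
d²(Z, Bravo) = (8−(-8))² + (-5−3)² = 256 + 64 = 320
d²(Z, Alpha) = (8−(-4))² + (-5−9)² = 144 + 196 = 340
The largest is to Alpha.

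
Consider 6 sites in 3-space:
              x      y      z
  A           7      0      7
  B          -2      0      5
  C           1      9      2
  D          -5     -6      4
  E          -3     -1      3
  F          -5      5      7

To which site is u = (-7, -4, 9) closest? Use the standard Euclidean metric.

Since √ is increasing, it suffices to compare squared distances:
|uA|² = (-7−7)² + (-4−0)² + (9−7)² = 196 + 16 + 4 = 216
|uB|² = (-7−(-2))² + (-4−0)² + (9−5)² = 25 + 16 + 16 = 57
|uC|² = (-7−1)² + (-4−9)² + (9−2)² = 64 + 169 + 49 = 282
|uD|² = (-7−(-5))² + (-4−(-6))² + (9−4)² = 4 + 4 + 25 = 33
|uE|² = (-7−(-3))² + (-4−(-1))² + (9−3)² = 16 + 9 + 36 = 61
|uF|² = (-7−(-5))² + (-4−5)² + (9−7)² = 4 + 81 + 4 = 89
D is nearest.

D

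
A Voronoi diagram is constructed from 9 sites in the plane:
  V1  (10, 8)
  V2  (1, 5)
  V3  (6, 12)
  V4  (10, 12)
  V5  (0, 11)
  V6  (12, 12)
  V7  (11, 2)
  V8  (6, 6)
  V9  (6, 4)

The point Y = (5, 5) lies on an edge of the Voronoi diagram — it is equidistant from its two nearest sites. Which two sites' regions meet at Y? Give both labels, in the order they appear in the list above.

V8 and V9

Squared distances from Y to each site:
|YV1|² = (5−10)² + (5−8)² = 25 + 9 = 34
|YV2|² = (5−1)² + (5−5)² = 16 + 0 = 16
|YV3|² = (5−6)² + (5−12)² = 1 + 49 = 50
|YV4|² = (5−10)² + (5−12)² = 25 + 49 = 74
|YV5|² = (5−0)² + (5−11)² = 25 + 36 = 61
|YV6|² = (5−12)² + (5−12)² = 49 + 49 = 98
|YV7|² = (5−11)² + (5−2)² = 36 + 9 = 45
|YV8|² = (5−6)² + (5−6)² = 1 + 1 = 2
|YV9|² = (5−6)² + (5−4)² = 1 + 1 = 2
Y is equidistant from V8 and V9 (both at squared distance 2), and every other site is strictly farther — so Y lies on the V8–V9 Voronoi edge.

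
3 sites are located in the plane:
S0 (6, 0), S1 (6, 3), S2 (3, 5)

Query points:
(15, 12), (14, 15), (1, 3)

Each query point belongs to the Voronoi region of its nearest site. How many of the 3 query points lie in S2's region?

(15, 12) — d² to each: S0:225, S1:162, S2:193 → nearest is S1
(14, 15) — d² to each: S0:289, S1:208, S2:221 → nearest is S1
(1, 3) — d² to each: S0:34, S1:25, S2:8 → nearest is S2
1 of the 3 points has S2 as nearest.

1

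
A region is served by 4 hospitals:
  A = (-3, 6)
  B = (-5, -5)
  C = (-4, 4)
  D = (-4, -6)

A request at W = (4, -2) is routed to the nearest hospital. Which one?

D

Squared Euclidean distances:
|WA|² = (4−(-3))² + (-2−6)² = 49 + 64 = 113
|WB|² = (4−(-5))² + (-2−(-5))² = 81 + 9 = 90
|WC|² = (4−(-4))² + (-2−4)² = 64 + 36 = 100
|WD|² = (4−(-4))² + (-2−(-6))² = 64 + 16 = 80
D is nearest.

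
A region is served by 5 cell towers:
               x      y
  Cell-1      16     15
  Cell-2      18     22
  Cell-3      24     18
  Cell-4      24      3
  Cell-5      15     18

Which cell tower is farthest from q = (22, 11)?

Compare squared distances (the ordering matches that of the actual distances):
d²(q, Cell-1) = (22−16)² + (11−15)² = 36 + 16 = 52
d²(q, Cell-2) = (22−18)² + (11−22)² = 16 + 121 = 137
d²(q, Cell-3) = (22−24)² + (11−18)² = 4 + 49 = 53
d²(q, Cell-4) = (22−24)² + (11−3)² = 4 + 64 = 68
d²(q, Cell-5) = (22−15)² + (11−18)² = 49 + 49 = 98
The largest is to Cell-2.

Cell-2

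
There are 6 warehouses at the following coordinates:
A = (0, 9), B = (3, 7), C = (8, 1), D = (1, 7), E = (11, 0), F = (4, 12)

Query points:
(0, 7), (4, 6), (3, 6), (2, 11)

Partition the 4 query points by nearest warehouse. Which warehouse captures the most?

B

(0, 7) — d² to each: A:4, B:9, C:100, D:1, E:170, F:41 → nearest is D
(4, 6) — d² to each: A:25, B:2, C:41, D:10, E:85, F:36 → nearest is B
(3, 6) — d² to each: A:18, B:1, C:50, D:5, E:100, F:37 → nearest is B
(2, 11) — d² to each: A:8, B:17, C:136, D:17, E:202, F:5 → nearest is F
Tally — B:2, D:1, F:1. B captures the most (2).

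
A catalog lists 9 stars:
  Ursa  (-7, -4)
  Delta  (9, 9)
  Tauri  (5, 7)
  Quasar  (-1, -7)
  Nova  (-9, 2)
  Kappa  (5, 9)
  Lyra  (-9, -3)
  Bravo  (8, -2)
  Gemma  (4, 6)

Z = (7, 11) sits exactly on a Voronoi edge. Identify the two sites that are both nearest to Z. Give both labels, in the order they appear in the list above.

Squared distances from Z to each site:
d²(Z, Ursa) = (7−(-7))² + (11−(-4))² = 196 + 225 = 421
d²(Z, Delta) = (7−9)² + (11−9)² = 4 + 4 = 8
d²(Z, Tauri) = (7−5)² + (11−7)² = 4 + 16 = 20
d²(Z, Quasar) = (7−(-1))² + (11−(-7))² = 64 + 324 = 388
d²(Z, Nova) = (7−(-9))² + (11−2)² = 256 + 81 = 337
d²(Z, Kappa) = (7−5)² + (11−9)² = 4 + 4 = 8
d²(Z, Lyra) = (7−(-9))² + (11−(-3))² = 256 + 196 = 452
d²(Z, Bravo) = (7−8)² + (11−(-2))² = 1 + 169 = 170
d²(Z, Gemma) = (7−4)² + (11−6)² = 9 + 25 = 34
Z is equidistant from Delta and Kappa (both at squared distance 8), and every other site is strictly farther — so Z lies on the Delta–Kappa Voronoi edge.

Delta and Kappa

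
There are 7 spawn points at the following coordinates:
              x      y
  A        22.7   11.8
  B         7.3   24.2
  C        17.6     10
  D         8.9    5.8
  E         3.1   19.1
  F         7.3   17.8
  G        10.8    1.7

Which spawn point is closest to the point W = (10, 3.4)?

Since √ is increasing, it suffices to compare squared distances:
|WA|² = (10−22.7)² + (3.4−11.8)² = 161.29 + 70.56 = 231.85
|WB|² = (10−7.3)² + (3.4−24.2)² = 7.29 + 432.64 = 439.93
|WC|² = (10−17.6)² + (3.4−10)² = 57.76 + 43.56 = 101.32
|WD|² = (10−8.9)² + (3.4−5.8)² = 1.21 + 5.76 = 6.97
|WE|² = (10−3.1)² + (3.4−19.1)² = 47.61 + 246.49 = 294.1
|WF|² = (10−7.3)² + (3.4−17.8)² = 7.29 + 207.36 = 214.65
|WG|² = (10−10.8)² + (3.4−1.7)² = 0.64 + 2.89 = 3.53
G is nearest.

G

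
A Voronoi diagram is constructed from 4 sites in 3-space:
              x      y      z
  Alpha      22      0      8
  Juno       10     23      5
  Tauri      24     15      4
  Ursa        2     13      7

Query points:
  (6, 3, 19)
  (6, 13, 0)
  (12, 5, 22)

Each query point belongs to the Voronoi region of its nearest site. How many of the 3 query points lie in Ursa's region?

(6, 3, 19) — d² to each: Alpha:386, Juno:612, Tauri:693, Ursa:260 → nearest is Ursa
(6, 13, 0) — d² to each: Alpha:489, Juno:141, Tauri:344, Ursa:65 → nearest is Ursa
(12, 5, 22) — d² to each: Alpha:321, Juno:617, Tauri:568, Ursa:389 → nearest is Alpha
2 of the 3 points have Ursa as nearest.

2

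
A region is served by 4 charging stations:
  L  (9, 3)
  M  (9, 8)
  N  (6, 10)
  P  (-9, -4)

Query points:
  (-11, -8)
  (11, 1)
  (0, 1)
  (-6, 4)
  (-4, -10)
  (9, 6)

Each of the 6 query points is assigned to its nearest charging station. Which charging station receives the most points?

P

(-11, -8) — d² to each: L:521, M:656, N:613, P:20 → nearest is P
(11, 1) — d² to each: L:8, M:53, N:106, P:425 → nearest is L
(0, 1) — d² to each: L:85, M:130, N:117, P:106 → nearest is L
(-6, 4) — d² to each: L:226, M:241, N:180, P:73 → nearest is P
(-4, -10) — d² to each: L:338, M:493, N:500, P:61 → nearest is P
(9, 6) — d² to each: L:9, M:4, N:25, P:424 → nearest is M
Tally — L:2, M:1, P:3. P captures the most (3).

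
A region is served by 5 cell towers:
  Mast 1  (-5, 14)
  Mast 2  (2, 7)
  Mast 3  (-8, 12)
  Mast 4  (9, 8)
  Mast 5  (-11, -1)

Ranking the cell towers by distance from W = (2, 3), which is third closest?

Mast 1

Squared Euclidean distances:
d²(W, Mast 1) = (2−(-5))² + (3−14)² = 49 + 121 = 170
d²(W, Mast 2) = (2−2)² + (3−7)² = 0 + 16 = 16
d²(W, Mast 3) = (2−(-8))² + (3−12)² = 100 + 81 = 181
d²(W, Mast 4) = (2−9)² + (3−8)² = 49 + 25 = 74
d²(W, Mast 5) = (2−(-11))² + (3−(-1))² = 169 + 16 = 185
Sorted ascending: Mast 2, Mast 4, Mast 1, Mast 3, … — the third-nearest is Mast 1.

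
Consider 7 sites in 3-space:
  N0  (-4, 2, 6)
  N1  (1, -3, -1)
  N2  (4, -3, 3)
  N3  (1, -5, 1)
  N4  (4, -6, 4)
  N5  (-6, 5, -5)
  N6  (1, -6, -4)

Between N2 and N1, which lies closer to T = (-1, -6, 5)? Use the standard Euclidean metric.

Compare squared distances:
|TN2|² = (-1−4)² + (-6−(-3))² + (5−3)² = 25 + 9 + 4 = 38
|TN1|² = (-1−1)² + (-6−(-3))² + (5−(-1))² = 4 + 9 + 36 = 49
38 < 49, so N2 is closer.

N2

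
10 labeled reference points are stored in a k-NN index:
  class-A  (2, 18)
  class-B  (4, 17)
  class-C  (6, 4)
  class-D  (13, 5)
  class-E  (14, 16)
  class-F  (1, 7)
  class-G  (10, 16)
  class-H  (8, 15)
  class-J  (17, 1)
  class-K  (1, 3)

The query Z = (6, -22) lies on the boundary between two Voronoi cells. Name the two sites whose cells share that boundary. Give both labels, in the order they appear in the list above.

Squared distances from Z to each site:
d²(Z, class-A) = (6−2)² + (-22−18)² = 16 + 1600 = 1616
d²(Z, class-B) = (6−4)² + (-22−17)² = 4 + 1521 = 1525
d²(Z, class-C) = (6−6)² + (-22−4)² = 0 + 676 = 676
d²(Z, class-D) = (6−13)² + (-22−5)² = 49 + 729 = 778
d²(Z, class-E) = (6−14)² + (-22−16)² = 64 + 1444 = 1508
d²(Z, class-F) = (6−1)² + (-22−7)² = 25 + 841 = 866
d²(Z, class-G) = (6−10)² + (-22−16)² = 16 + 1444 = 1460
d²(Z, class-H) = (6−8)² + (-22−15)² = 4 + 1369 = 1373
d²(Z, class-J) = (6−17)² + (-22−1)² = 121 + 529 = 650
d²(Z, class-K) = (6−1)² + (-22−3)² = 25 + 625 = 650
Z is equidistant from class-J and class-K (both at squared distance 650), and every other site is strictly farther — so Z lies on the class-J–class-K Voronoi edge.

class-J and class-K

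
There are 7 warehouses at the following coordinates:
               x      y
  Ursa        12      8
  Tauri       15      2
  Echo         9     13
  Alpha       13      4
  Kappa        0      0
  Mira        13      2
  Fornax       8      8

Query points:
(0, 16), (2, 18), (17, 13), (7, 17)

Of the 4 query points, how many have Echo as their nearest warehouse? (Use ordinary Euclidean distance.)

(0, 16) — d² to each: Ursa:208, Tauri:421, Echo:90, Alpha:313, Kappa:256, Mira:365, Fornax:128 → nearest is Echo
(2, 18) — d² to each: Ursa:200, Tauri:425, Echo:74, Alpha:317, Kappa:328, Mira:377, Fornax:136 → nearest is Echo
(17, 13) — d² to each: Ursa:50, Tauri:125, Echo:64, Alpha:97, Kappa:458, Mira:137, Fornax:106 → nearest is Ursa
(7, 17) — d² to each: Ursa:106, Tauri:289, Echo:20, Alpha:205, Kappa:338, Mira:261, Fornax:82 → nearest is Echo
3 of the 4 points have Echo as nearest.

3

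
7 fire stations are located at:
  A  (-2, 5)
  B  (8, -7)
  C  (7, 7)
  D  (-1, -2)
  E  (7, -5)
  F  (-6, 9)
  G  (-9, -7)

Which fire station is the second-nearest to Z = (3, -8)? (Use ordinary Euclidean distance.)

Since √ is increasing, it suffices to compare squared distances:
|ZA|² = (3−(-2))² + (-8−5)² = 25 + 169 = 194
|ZB|² = (3−8)² + (-8−(-7))² = 25 + 1 = 26
|ZC|² = (3−7)² + (-8−7)² = 16 + 225 = 241
|ZD|² = (3−(-1))² + (-8−(-2))² = 16 + 36 = 52
|ZE|² = (3−7)² + (-8−(-5))² = 16 + 9 = 25
|ZF|² = (3−(-6))² + (-8−9)² = 81 + 289 = 370
|ZG|² = (3−(-9))² + (-8−(-7))² = 144 + 1 = 145
Sorted ascending: E, B, D, … — the second-nearest is B.

B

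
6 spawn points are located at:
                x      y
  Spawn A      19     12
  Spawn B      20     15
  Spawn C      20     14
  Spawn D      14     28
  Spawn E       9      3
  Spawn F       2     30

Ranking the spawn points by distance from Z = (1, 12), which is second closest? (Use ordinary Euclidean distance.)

Compare squared distances (the ordering matches that of the actual distances):
d²(Z, Spawn A) = 324 + 0 = 324
d²(Z, Spawn B) = 361 + 9 = 370
d²(Z, Spawn C) = 361 + 4 = 365
d²(Z, Spawn D) = 169 + 256 = 425
d²(Z, Spawn E) = 64 + 81 = 145
d²(Z, Spawn F) = 1 + 324 = 325
Sorted ascending: Spawn E, Spawn A, Spawn F, … — the second-nearest is Spawn A.

Spawn A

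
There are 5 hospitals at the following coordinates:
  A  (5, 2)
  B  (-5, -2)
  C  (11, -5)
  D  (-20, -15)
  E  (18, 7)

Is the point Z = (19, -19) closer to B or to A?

A

Compare squared distances:
|ZB|² = (19−(-5))² + (-19−(-2))² = 576 + 289 = 865
|ZA|² = (19−5)² + (-19−2)² = 196 + 441 = 637
865 > 637, so A is closer.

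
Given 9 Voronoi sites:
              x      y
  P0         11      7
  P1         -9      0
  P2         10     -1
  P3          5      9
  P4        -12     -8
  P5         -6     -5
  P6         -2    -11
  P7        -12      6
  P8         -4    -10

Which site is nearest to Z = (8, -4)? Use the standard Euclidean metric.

Compare squared distances (the ordering matches that of the actual distances):
|ZP0|² = (8−11)² + (-4−7)² = 9 + 121 = 130
|ZP1|² = (8−(-9))² + (-4−0)² = 289 + 16 = 305
|ZP2|² = (8−10)² + (-4−(-1))² = 4 + 9 = 13
|ZP3|² = (8−5)² + (-4−9)² = 9 + 169 = 178
|ZP4|² = (8−(-12))² + (-4−(-8))² = 400 + 16 = 416
|ZP5|² = (8−(-6))² + (-4−(-5))² = 196 + 1 = 197
|ZP6|² = (8−(-2))² + (-4−(-11))² = 100 + 49 = 149
|ZP7|² = (8−(-12))² + (-4−6)² = 400 + 100 = 500
|ZP8|² = (8−(-4))² + (-4−(-10))² = 144 + 36 = 180
Minimum is at P2.

P2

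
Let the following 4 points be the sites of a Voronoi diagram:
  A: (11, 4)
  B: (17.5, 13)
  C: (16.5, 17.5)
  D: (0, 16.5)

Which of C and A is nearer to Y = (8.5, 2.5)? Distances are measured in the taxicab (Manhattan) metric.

d(Y,C) = |8.5−16.5| + |2.5−17.5| = 8 + 15 = 23
d(Y,A) = |8.5−11| + |2.5−4| = 2.5 + 1.5 = 4
23 > 4, so A is closer.

A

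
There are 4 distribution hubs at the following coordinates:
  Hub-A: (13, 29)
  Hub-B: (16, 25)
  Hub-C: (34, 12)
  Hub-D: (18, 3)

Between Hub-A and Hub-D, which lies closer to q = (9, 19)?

Compare squared distances:
d²(q, Hub-A) = (9−13)² + (19−29)² = 16 + 100 = 116
d²(q, Hub-D) = (9−18)² + (19−3)² = 81 + 256 = 337
116 < 337, so Hub-A is closer.

Hub-A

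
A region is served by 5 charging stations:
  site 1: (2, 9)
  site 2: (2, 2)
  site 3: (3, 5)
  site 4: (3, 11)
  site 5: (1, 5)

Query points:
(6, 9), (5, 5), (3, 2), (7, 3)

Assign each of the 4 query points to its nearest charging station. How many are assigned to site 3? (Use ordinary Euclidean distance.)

(6, 9) — d² to each: site 1:16, site 2:65, site 3:25, site 4:13, site 5:41 → nearest is site 4
(5, 5) — d² to each: site 1:25, site 2:18, site 3:4, site 4:40, site 5:16 → nearest is site 3
(3, 2) — d² to each: site 1:50, site 2:1, site 3:9, site 4:81, site 5:13 → nearest is site 2
(7, 3) — d² to each: site 1:61, site 2:26, site 3:20, site 4:80, site 5:40 → nearest is site 3
2 of the 4 points have site 3 as nearest.

2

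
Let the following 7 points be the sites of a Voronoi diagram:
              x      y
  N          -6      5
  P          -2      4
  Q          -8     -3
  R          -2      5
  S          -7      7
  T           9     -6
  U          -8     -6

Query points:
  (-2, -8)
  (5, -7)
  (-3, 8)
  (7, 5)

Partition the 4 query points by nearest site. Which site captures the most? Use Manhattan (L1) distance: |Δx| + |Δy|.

(-2, -8) — d to each: N:17, P:12, Q:11, R:13, S:20, T:13, U:8 → nearest is U
(5, -7) — d to each: N:23, P:18, Q:17, R:19, S:26, T:5, U:14 → nearest is T
(-3, 8) — d to each: N:6, P:5, Q:16, R:4, S:5, T:26, U:19 → nearest is R
(7, 5) — d to each: N:13, P:10, Q:23, R:9, S:16, T:13, U:26 → nearest is R
Tally — R:2, T:1, U:1. R captures the most (2).

R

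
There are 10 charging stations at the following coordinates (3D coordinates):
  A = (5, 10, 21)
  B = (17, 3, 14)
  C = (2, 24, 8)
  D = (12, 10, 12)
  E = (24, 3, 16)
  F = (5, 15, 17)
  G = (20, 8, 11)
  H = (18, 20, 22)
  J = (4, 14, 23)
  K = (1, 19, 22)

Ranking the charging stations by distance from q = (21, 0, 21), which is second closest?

B

Squared Euclidean distances:
|qA|² = (21−5)² + (0−10)² + (21−21)² = 256 + 100 + 0 = 356
|qB|² = (21−17)² + (0−3)² + (21−14)² = 16 + 9 + 49 = 74
|qC|² = (21−2)² + (0−24)² + (21−8)² = 361 + 576 + 169 = 1106
|qD|² = (21−12)² + (0−10)² + (21−12)² = 81 + 100 + 81 = 262
|qE|² = (21−24)² + (0−3)² + (21−16)² = 9 + 9 + 25 = 43
|qF|² = (21−5)² + (0−15)² + (21−17)² = 256 + 225 + 16 = 497
|qG|² = (21−20)² + (0−8)² + (21−11)² = 1 + 64 + 100 = 165
|qH|² = (21−18)² + (0−20)² + (21−22)² = 9 + 400 + 1 = 410
|qJ|² = (21−4)² + (0−14)² + (21−23)² = 289 + 196 + 4 = 489
|qK|² = (21−1)² + (0−19)² + (21−22)² = 400 + 361 + 1 = 762
Sorted ascending: E, B, G, … — the second-nearest is B.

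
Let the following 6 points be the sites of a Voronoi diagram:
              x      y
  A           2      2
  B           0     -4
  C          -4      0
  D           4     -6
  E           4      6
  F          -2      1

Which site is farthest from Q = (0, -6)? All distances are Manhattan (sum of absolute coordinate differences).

E

d(Q,A) = 2 + 8 = 10
d(Q,B) = 0 + 2 = 2
d(Q,C) = 4 + 6 = 10
d(Q,D) = 4 + 0 = 4
d(Q,E) = 4 + 12 = 16
d(Q,F) = 2 + 7 = 9
The largest is to E.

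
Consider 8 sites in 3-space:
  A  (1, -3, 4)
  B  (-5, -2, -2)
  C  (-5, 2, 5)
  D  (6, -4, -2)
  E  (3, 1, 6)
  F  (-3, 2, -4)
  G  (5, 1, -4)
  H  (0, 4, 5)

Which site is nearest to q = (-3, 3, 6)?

Compare squared distances (the ordering matches that of the actual distances):
|qA|² = 16 + 36 + 4 = 56
|qB|² = 4 + 25 + 64 = 93
|qC|² = 4 + 1 + 1 = 6
|qD|² = 81 + 49 + 64 = 194
|qE|² = 36 + 4 + 0 = 40
|qF|² = 0 + 1 + 100 = 101
|qG|² = 64 + 4 + 100 = 168
|qH|² = 9 + 1 + 1 = 11
C is nearest.

C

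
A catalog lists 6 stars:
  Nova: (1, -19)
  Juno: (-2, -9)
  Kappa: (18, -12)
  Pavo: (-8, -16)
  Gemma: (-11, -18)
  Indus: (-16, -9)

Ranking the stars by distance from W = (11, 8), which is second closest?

Compare squared distances (the ordering matches that of the actual distances):
d²(W, Nova) = (11−1)² + (8−(-19))² = 100 + 729 = 829
d²(W, Juno) = (11−(-2))² + (8−(-9))² = 169 + 289 = 458
d²(W, Kappa) = (11−18)² + (8−(-12))² = 49 + 400 = 449
d²(W, Pavo) = (11−(-8))² + (8−(-16))² = 361 + 576 = 937
d²(W, Gemma) = (11−(-11))² + (8−(-18))² = 484 + 676 = 1160
d²(W, Indus) = (11−(-16))² + (8−(-9))² = 729 + 289 = 1018
Sorted ascending: Kappa, Juno, Nova, … — the second-nearest is Juno.

Juno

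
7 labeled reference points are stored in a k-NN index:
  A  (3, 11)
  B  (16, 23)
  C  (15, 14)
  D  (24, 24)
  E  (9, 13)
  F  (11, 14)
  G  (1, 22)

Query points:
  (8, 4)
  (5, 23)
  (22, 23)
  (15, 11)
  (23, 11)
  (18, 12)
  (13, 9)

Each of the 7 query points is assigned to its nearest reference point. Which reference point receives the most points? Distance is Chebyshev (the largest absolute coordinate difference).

(8, 4) — d to each: A:7, B:19, C:10, D:20, E:9, F:10, G:18 → nearest is A
(5, 23) — d to each: A:12, B:11, C:10, D:19, E:10, F:9, G:4 → nearest is G
(22, 23) — d to each: A:19, B:6, C:9, D:2, E:13, F:11, G:21 → nearest is D
(15, 11) — d to each: A:12, B:12, C:3, D:13, E:6, F:4, G:14 → nearest is C
(23, 11) — d to each: A:20, B:12, C:8, D:13, E:14, F:12, G:22 → nearest is C
(18, 12) — d to each: A:15, B:11, C:3, D:12, E:9, F:7, G:17 → nearest is C
(13, 9) — d to each: A:10, B:14, C:5, D:15, E:4, F:5, G:13 → nearest is E
Tally — A:1, C:3, D:1, E:1, G:1. C captures the most (3).

C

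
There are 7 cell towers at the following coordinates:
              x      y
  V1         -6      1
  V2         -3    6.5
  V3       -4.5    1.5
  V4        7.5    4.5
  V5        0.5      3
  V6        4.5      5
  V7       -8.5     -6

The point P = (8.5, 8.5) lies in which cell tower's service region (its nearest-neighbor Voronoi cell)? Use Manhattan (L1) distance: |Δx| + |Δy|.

V4

d(P,V1) = |8.5−(-6)| + |8.5−1| = 14.5 + 7.5 = 22
d(P,V2) = |8.5−(-3)| + |8.5−6.5| = 11.5 + 2 = 13.5
d(P,V3) = |8.5−(-4.5)| + |8.5−1.5| = 13 + 7 = 20
d(P,V4) = |8.5−7.5| + |8.5−4.5| = 1 + 4 = 5
d(P,V5) = |8.5−0.5| + |8.5−3| = 8 + 5.5 = 13.5
d(P,V6) = |8.5−4.5| + |8.5−5| = 4 + 3.5 = 7.5
d(P,V7) = |8.5−(-8.5)| + |8.5−(-6)| = 17 + 14.5 = 31.5
The smallest is to V4, so P lies in the Voronoi region of V4.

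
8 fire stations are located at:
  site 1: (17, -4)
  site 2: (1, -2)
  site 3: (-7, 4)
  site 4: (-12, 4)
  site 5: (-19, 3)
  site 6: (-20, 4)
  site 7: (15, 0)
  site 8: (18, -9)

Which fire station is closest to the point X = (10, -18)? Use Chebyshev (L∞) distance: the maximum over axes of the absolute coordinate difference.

d(X, site 1) = max(7, 14) = 14
d(X, site 2) = max(9, 16) = 16
d(X, site 3) = max(17, 22) = 22
d(X, site 4) = max(22, 22) = 22
d(X, site 5) = max(29, 21) = 29
d(X, site 6) = max(30, 22) = 30
d(X, site 7) = max(5, 18) = 18
d(X, site 8) = max(8, 9) = 9
site 8 is nearest.

site 8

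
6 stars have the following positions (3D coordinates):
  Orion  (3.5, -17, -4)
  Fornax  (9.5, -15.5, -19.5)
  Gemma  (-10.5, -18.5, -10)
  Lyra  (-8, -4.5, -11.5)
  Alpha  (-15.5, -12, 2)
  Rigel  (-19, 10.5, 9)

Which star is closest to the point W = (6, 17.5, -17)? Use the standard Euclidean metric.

Compare squared distances (the ordering matches that of the actual distances):
d²(W, Orion) = 6.25 + 1190.25 + 169 = 1365.5
d²(W, Fornax) = 12.25 + 1089 + 6.25 = 1107.5
d²(W, Gemma) = 272.25 + 1296 + 49 = 1617.25
d²(W, Lyra) = 196 + 484 + 30.25 = 710.25
d²(W, Alpha) = 462.25 + 870.25 + 361 = 1693.5
d²(W, Rigel) = 625 + 49 + 676 = 1350
The smallest is to Lyra, so W lies in the Voronoi region of Lyra.

Lyra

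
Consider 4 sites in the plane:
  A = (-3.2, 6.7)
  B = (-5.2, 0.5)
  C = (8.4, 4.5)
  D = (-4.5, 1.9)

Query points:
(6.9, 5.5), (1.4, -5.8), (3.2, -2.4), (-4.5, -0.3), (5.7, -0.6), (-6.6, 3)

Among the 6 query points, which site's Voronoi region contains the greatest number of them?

C

(6.9, 5.5) — d² to each: A:103.45, B:171.41, C:3.25, D:142.92 → nearest is C
(1.4, -5.8) — d² to each: A:177.41, B:83.25, C:155.09, D:94.1 → nearest is B
(3.2, -2.4) — d² to each: A:123.77, B:78.97, C:74.65, D:77.78 → nearest is C
(-4.5, -0.3) — d² to each: A:50.69, B:1.13, C:189.45, D:4.84 → nearest is B
(5.7, -0.6) — d² to each: A:132.5, B:120.02, C:33.3, D:110.29 → nearest is C
(-6.6, 3) — d² to each: A:25.25, B:8.21, C:227.25, D:5.62 → nearest is D
Tally — B:2, C:3, D:1. C captures the most (3).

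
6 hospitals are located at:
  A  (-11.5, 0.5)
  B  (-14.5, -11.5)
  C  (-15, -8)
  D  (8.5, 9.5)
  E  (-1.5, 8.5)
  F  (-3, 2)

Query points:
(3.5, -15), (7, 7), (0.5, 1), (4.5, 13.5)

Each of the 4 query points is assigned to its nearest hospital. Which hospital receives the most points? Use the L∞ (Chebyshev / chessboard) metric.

D

(3.5, -15) — d to each: A:15.5, B:18, C:18.5, D:24.5, E:23.5, F:17 → nearest is A
(7, 7) — d to each: A:18.5, B:21.5, C:22, D:2.5, E:8.5, F:10 → nearest is D
(0.5, 1) — d to each: A:12, B:15, C:15.5, D:8.5, E:7.5, F:3.5 → nearest is F
(4.5, 13.5) — d to each: A:16, B:25, C:21.5, D:4, E:6, F:11.5 → nearest is D
Tally — A:1, D:2, F:1. D captures the most (2).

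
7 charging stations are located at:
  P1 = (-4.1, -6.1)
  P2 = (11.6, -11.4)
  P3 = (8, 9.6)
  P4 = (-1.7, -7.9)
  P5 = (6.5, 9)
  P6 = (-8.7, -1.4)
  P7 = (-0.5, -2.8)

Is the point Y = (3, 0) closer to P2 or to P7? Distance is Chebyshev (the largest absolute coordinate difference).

P7

d(Y,P2) = max(8.6, 11.4) = 11.4
d(Y,P7) = max(3.5, 2.8) = 3.5
11.4 > 3.5, so P7 is closer.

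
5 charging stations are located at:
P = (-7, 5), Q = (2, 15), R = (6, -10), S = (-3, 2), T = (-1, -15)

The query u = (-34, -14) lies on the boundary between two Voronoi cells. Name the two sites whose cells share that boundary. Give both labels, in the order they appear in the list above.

P and T

Squared distances from u to each site:
|uP|² = (-34−(-7))² + (-14−5)² = 729 + 361 = 1090
|uQ|² = (-34−2)² + (-14−15)² = 1296 + 841 = 2137
|uR|² = (-34−6)² + (-14−(-10))² = 1600 + 16 = 1616
|uS|² = (-34−(-3))² + (-14−2)² = 961 + 256 = 1217
|uT|² = (-34−(-1))² + (-14−(-15))² = 1089 + 1 = 1090
u is equidistant from P and T (both at squared distance 1090), and every other site is strictly farther — so u lies on the P–T Voronoi edge.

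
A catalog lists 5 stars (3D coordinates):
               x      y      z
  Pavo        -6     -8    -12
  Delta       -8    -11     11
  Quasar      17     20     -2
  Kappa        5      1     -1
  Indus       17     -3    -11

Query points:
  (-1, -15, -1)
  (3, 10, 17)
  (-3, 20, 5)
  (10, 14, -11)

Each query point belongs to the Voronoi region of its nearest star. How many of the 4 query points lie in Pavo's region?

1

(-1, -15, -1) — d² to each: Pavo:195, Delta:209, Quasar:1550, Kappa:292, Indus:568 → nearest is Pavo
(3, 10, 17) — d² to each: Pavo:1246, Delta:598, Quasar:657, Kappa:409, Indus:1149 → nearest is Kappa
(-3, 20, 5) — d² to each: Pavo:1082, Delta:1022, Quasar:449, Kappa:461, Indus:1185 → nearest is Quasar
(10, 14, -11) — d² to each: Pavo:741, Delta:1433, Quasar:166, Kappa:294, Indus:338 → nearest is Quasar
1 of the 4 points has Pavo as nearest.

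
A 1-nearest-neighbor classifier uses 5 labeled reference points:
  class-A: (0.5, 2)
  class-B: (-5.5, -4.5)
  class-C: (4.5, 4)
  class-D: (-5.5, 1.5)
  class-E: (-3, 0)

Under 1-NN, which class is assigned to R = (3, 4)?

class-C

Compare squared distances (the ordering matches that of the actual distances):
d²(R, class-A) = (3−0.5)² + (4−2)² = 6.25 + 4 = 10.25
d²(R, class-B) = (3−(-5.5))² + (4−(-4.5))² = 72.25 + 72.25 = 144.5
d²(R, class-C) = (3−4.5)² + (4−4)² = 2.25 + 0 = 2.25
d²(R, class-D) = (3−(-5.5))² + (4−1.5)² = 72.25 + 6.25 = 78.5
d²(R, class-E) = (3−(-3))² + (4−0)² = 36 + 16 = 52
Minimum is at class-C.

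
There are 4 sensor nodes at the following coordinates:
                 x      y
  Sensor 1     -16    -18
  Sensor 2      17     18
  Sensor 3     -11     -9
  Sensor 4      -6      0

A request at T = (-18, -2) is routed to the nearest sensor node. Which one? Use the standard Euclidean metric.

Sensor 3

Compare squared distances (the ordering matches that of the actual distances):
d²(T, Sensor 1) = (-18−(-16))² + (-2−(-18))² = 4 + 256 = 260
d²(T, Sensor 2) = (-18−17)² + (-2−18)² = 1225 + 400 = 1625
d²(T, Sensor 3) = (-18−(-11))² + (-2−(-9))² = 49 + 49 = 98
d²(T, Sensor 4) = (-18−(-6))² + (-2−0)² = 144 + 4 = 148
Sensor 3 is nearest.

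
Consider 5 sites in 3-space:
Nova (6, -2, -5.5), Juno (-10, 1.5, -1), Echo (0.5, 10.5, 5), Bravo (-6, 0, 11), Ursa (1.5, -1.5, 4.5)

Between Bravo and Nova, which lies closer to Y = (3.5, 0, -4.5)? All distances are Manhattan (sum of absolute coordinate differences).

d(Y, Bravo) = |3.5−(-6)| + |0−0| + |-4.5−11| = 9.5 + 0 + 15.5 = 25
d(Y, Nova) = |3.5−6| + |0−(-2)| + |-4.5−(-5.5)| = 2.5 + 2 + 1 = 5.5
25 > 5.5, so Nova is closer.

Nova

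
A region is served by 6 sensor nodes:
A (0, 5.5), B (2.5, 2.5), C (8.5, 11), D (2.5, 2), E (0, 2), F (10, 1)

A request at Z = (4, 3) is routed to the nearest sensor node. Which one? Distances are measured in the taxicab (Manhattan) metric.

B

d(Z,A) = 4 + 2.5 = 6.5
d(Z,B) = 1.5 + 0.5 = 2
d(Z,C) = 4.5 + 8 = 12.5
d(Z,D) = 1.5 + 1 = 2.5
d(Z,E) = 4 + 1 = 5
d(Z,F) = 6 + 2 = 8
The smallest is to B, so Z lies in the Voronoi region of B.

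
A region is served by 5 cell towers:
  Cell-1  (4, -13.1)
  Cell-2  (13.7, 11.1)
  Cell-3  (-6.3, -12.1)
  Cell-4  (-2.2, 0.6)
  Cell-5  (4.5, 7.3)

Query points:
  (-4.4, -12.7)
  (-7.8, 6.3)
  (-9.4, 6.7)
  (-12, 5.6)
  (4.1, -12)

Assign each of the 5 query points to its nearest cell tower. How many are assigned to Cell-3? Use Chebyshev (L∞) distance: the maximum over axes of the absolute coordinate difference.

(-4.4, -12.7) — d to each: Cell-1:8.4, Cell-2:23.8, Cell-3:1.9, Cell-4:13.3, Cell-5:20 → nearest is Cell-3
(-7.8, 6.3) — d to each: Cell-1:19.4, Cell-2:21.5, Cell-3:18.4, Cell-4:5.7, Cell-5:12.3 → nearest is Cell-4
(-9.4, 6.7) — d to each: Cell-1:19.8, Cell-2:23.1, Cell-3:18.8, Cell-4:7.2, Cell-5:13.9 → nearest is Cell-4
(-12, 5.6) — d to each: Cell-1:18.7, Cell-2:25.7, Cell-3:17.7, Cell-4:9.8, Cell-5:16.5 → nearest is Cell-4
(4.1, -12) — d to each: Cell-1:1.1, Cell-2:23.1, Cell-3:10.4, Cell-4:12.6, Cell-5:19.3 → nearest is Cell-1
1 of the 5 points has Cell-3 as nearest.

1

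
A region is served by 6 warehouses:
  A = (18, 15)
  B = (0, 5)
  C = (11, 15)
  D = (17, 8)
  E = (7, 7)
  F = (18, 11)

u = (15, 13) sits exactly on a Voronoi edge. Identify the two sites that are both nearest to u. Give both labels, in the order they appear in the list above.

Squared distances from u to each site:
|uA|² = (15−18)² + (13−15)² = 9 + 4 = 13
|uB|² = (15−0)² + (13−5)² = 225 + 64 = 289
|uC|² = (15−11)² + (13−15)² = 16 + 4 = 20
|uD|² = (15−17)² + (13−8)² = 4 + 25 = 29
|uE|² = (15−7)² + (13−7)² = 64 + 36 = 100
|uF|² = (15−18)² + (13−11)² = 9 + 4 = 13
u is equidistant from A and F (both at squared distance 13), and every other site is strictly farther — so u lies on the A–F Voronoi edge.

A and F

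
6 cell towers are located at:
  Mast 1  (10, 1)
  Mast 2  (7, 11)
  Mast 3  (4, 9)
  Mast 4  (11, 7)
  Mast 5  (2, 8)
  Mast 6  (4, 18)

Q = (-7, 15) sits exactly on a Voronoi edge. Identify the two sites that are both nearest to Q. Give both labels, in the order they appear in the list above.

Squared distances from Q to each site:
d²(Q, Mast 1) = (-7−10)² + (15−1)² = 289 + 196 = 485
d²(Q, Mast 2) = (-7−7)² + (15−11)² = 196 + 16 = 212
d²(Q, Mast 3) = (-7−4)² + (15−9)² = 121 + 36 = 157
d²(Q, Mast 4) = (-7−11)² + (15−7)² = 324 + 64 = 388
d²(Q, Mast 5) = (-7−2)² + (15−8)² = 81 + 49 = 130
d²(Q, Mast 6) = (-7−4)² + (15−18)² = 121 + 9 = 130
Q is equidistant from Mast 5 and Mast 6 (both at squared distance 130), and every other site is strictly farther — so Q lies on the Mast 5–Mast 6 Voronoi edge.

Mast 5 and Mast 6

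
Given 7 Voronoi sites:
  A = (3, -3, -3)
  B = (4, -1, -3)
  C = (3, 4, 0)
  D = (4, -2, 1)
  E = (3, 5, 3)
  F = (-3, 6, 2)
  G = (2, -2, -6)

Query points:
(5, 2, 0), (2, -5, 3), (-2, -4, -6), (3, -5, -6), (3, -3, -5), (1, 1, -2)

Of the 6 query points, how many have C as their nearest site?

(5, 2, 0) — d² to each: A:38, B:19, C:8, D:18, E:22, F:84, G:61 → nearest is C
(2, -5, 3) — d² to each: A:41, B:56, C:91, D:17, E:101, F:147, G:90 → nearest is D
(-2, -4, -6) — d² to each: A:35, B:54, C:125, D:89, E:187, F:165, G:20 → nearest is G
(3, -5, -6) — d² to each: A:13, B:26, C:117, D:59, E:181, F:221, G:10 → nearest is G
(3, -3, -5) — d² to each: A:4, B:9, C:74, D:38, E:128, F:166, G:3 → nearest is G
(1, 1, -2) — d² to each: A:21, B:14, C:17, D:27, E:45, F:57, G:26 → nearest is B
1 of the 6 points has C as nearest.

1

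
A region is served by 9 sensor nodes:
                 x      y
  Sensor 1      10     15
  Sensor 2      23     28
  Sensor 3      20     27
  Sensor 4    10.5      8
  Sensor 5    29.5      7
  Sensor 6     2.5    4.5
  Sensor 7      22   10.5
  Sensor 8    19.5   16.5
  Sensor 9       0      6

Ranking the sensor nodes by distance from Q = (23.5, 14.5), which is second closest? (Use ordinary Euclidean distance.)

Sensor 8

Compare squared distances (the ordering matches that of the actual distances):
d²(Q, Sensor 1) = 182.25 + 0.25 = 182.5
d²(Q, Sensor 2) = 0.25 + 182.25 = 182.5
d²(Q, Sensor 3) = 12.25 + 156.25 = 168.5
d²(Q, Sensor 4) = 169 + 42.25 = 211.25
d²(Q, Sensor 5) = 36 + 56.25 = 92.25
d²(Q, Sensor 6) = 441 + 100 = 541
d²(Q, Sensor 7) = 2.25 + 16 = 18.25
d²(Q, Sensor 8) = 16 + 4 = 20
d²(Q, Sensor 9) = 552.25 + 72.25 = 624.5
Sorted ascending: Sensor 7, Sensor 8, Sensor 5, … — the second-nearest is Sensor 8.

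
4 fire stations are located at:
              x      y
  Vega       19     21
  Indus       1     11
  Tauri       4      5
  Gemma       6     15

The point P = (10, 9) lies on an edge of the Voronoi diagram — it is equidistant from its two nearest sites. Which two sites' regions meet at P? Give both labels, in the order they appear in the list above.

Squared distances from P to each site:
d²(P, Vega) = 81 + 144 = 225
d²(P, Indus) = 81 + 4 = 85
d²(P, Tauri) = 36 + 16 = 52
d²(P, Gemma) = 16 + 36 = 52
P is equidistant from Tauri and Gemma (both at squared distance 52), and every other site is strictly farther — so P lies on the Tauri–Gemma Voronoi edge.

Tauri and Gemma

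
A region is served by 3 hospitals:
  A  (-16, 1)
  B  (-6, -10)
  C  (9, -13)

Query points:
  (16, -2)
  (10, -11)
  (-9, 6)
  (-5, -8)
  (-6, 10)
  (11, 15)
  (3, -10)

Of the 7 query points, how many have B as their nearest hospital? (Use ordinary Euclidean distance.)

1

(16, -2) — d² to each: A:1033, B:548, C:170 → nearest is C
(10, -11) — d² to each: A:820, B:257, C:5 → nearest is C
(-9, 6) — d² to each: A:74, B:265, C:685 → nearest is A
(-5, -8) — d² to each: A:202, B:5, C:221 → nearest is B
(-6, 10) — d² to each: A:181, B:400, C:754 → nearest is A
(11, 15) — d² to each: A:925, B:914, C:788 → nearest is C
(3, -10) — d² to each: A:482, B:81, C:45 → nearest is C
1 of the 7 points has B as nearest.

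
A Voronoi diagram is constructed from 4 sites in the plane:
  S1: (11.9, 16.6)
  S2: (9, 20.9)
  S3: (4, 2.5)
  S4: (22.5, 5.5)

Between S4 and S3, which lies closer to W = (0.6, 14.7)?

S3

Compare squared distances:
|WS4|² = (0.6−22.5)² + (14.7−5.5)² = 479.61 + 84.64 = 564.25
|WS3|² = (0.6−4)² + (14.7−2.5)² = 11.56 + 148.84 = 160.4
564.25 > 160.4, so S3 is closer.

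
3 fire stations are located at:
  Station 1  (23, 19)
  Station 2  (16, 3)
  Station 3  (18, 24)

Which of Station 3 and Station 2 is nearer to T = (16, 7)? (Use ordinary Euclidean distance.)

Station 2

Compare squared distances:
d²(T, Station 3) = (16−18)² + (7−24)² = 4 + 289 = 293
d²(T, Station 2) = (16−16)² + (7−3)² = 0 + 16 = 16
293 > 16, so Station 2 is closer.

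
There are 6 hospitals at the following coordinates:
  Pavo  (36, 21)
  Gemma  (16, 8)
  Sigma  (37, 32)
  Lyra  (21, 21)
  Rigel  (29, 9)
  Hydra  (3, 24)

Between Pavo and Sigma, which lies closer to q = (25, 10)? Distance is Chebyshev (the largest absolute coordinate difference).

Pavo

d(q, Pavo) = max(11, 11) = 11
d(q, Sigma) = max(12, 22) = 22
11 < 22, so Pavo is closer.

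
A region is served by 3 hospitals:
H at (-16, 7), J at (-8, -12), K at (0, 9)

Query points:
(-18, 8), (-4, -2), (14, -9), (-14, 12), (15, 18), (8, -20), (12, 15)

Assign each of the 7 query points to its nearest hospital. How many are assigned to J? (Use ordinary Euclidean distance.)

(-18, 8) — d² to each: H:5, J:500, K:325 → nearest is H
(-4, -2) — d² to each: H:225, J:116, K:137 → nearest is J
(14, -9) — d² to each: H:1156, J:493, K:520 → nearest is J
(-14, 12) — d² to each: H:29, J:612, K:205 → nearest is H
(15, 18) — d² to each: H:1082, J:1429, K:306 → nearest is K
(8, -20) — d² to each: H:1305, J:320, K:905 → nearest is J
(12, 15) — d² to each: H:848, J:1129, K:180 → nearest is K
3 of the 7 points have J as nearest.

3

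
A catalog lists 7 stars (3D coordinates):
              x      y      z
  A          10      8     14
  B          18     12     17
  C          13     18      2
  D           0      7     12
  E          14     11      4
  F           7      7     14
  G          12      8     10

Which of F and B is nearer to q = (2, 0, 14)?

Compare squared distances:
|qF|² = (2−7)² + (0−7)² + (14−14)² = 25 + 49 + 0 = 74
|qB|² = (2−18)² + (0−12)² + (14−17)² = 256 + 144 + 9 = 409
74 < 409, so F is closer.

F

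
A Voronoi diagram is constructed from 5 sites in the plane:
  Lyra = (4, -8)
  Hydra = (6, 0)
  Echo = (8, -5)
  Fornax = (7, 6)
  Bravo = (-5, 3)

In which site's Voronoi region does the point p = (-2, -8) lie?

Lyra

Since √ is increasing, it suffices to compare squared distances:
d²(p, Lyra) = (-2−4)² + (-8−(-8))² = 36 + 0 = 36
d²(p, Hydra) = (-2−6)² + (-8−0)² = 64 + 64 = 128
d²(p, Echo) = (-2−8)² + (-8−(-5))² = 100 + 9 = 109
d²(p, Fornax) = (-2−7)² + (-8−6)² = 81 + 196 = 277
d²(p, Bravo) = (-2−(-5))² + (-8−3)² = 9 + 121 = 130
The smallest is to Lyra, so p lies in the Voronoi region of Lyra.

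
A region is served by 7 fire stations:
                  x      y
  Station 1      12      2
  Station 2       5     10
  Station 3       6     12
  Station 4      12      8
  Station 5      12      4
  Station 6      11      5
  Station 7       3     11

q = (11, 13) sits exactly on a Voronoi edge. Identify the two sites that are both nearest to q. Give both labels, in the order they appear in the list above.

Station 3 and Station 4

Squared distances from q to each site:
d²(q, Station 1) = (11−12)² + (13−2)² = 1 + 121 = 122
d²(q, Station 2) = (11−5)² + (13−10)² = 36 + 9 = 45
d²(q, Station 3) = (11−6)² + (13−12)² = 25 + 1 = 26
d²(q, Station 4) = (11−12)² + (13−8)² = 1 + 25 = 26
d²(q, Station 5) = (11−12)² + (13−4)² = 1 + 81 = 82
d²(q, Station 6) = (11−11)² + (13−5)² = 0 + 64 = 64
d²(q, Station 7) = (11−3)² + (13−11)² = 64 + 4 = 68
q is equidistant from Station 3 and Station 4 (both at squared distance 26), and every other site is strictly farther — so q lies on the Station 3–Station 4 Voronoi edge.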